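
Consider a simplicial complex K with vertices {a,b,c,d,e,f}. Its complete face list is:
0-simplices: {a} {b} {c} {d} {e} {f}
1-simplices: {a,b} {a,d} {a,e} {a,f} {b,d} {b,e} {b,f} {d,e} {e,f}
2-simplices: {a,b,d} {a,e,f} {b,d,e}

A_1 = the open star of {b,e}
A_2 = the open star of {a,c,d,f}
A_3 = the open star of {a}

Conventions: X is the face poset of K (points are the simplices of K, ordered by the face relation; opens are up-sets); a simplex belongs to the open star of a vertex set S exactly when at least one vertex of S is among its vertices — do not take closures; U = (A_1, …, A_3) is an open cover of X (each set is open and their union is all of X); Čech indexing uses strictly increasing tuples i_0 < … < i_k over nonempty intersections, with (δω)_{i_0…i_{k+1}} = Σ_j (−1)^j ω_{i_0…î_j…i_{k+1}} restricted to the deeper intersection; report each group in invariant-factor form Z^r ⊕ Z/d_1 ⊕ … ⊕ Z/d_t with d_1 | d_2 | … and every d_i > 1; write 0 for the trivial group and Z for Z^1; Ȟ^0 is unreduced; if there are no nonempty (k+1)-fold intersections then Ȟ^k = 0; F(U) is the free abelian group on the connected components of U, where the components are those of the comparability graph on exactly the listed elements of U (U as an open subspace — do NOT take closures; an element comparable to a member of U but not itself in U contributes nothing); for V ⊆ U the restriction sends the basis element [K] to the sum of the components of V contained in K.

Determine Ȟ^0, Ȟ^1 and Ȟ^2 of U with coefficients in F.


Ȟ^0(U;F) ≅ Z^2,  Ȟ^1(U;F) ≅ Z^2,  Ȟ^2(U;F) ≅ 0

nerve simplices:
  A1={{b},{e},{a,b},{a,e},{b,d},{b,e},{b,f},{d,e},{e,f},{a,b,d},{a,e,f},{b,d,e}} A2={{a},{c},{d},{f},{a,b},{a,d},{a,e},{a,f},{b,d},{b,f},{d,e},{e,f},{a,b,d},{a,e,f},{b,d,e}} A3={{a},{a,b},{a,d},{a,e},{a,f},{a,b,d},{a,e,f}}
  A12={{a,b},{a,e},{b,d},{b,f},{d,e},{e,f},{a,b,d},{a,e,f},{b,d,e}} A13={{a,b},{a,e},{a,b,d},{a,e,f}} A23={{a},{a,b},{a,d},{a,e},{a,f},{a,b,d},{a,e,f}}
  A123={{a,b},{a,e},{a,b,d},{a,e,f}}
components per intersection:
  A1: {{b},{e},{a,b},{a,e},{b,d},{b,e},{b,f},{d,e},{e,f},{a,b,d},{a,e,f},{b,d,e}}
  A2: {{a},{d},{f},{a,b},{a,d},{a,e},{a,f},{b,d},{b,f},{d,e},{e,f},{a,b,d},{a,e,f},{b,d,e}} {{c}}
  A3: {{a},{a,b},{a,d},{a,e},{a,f},{a,b,d},{a,e,f}}
  A12: {{a,b},{b,d},{d,e},{a,b,d},{b,d,e}} {{a,e},{e,f},{a,e,f}} {{b,f}}
  A13: {{a,b},{a,b,d}} {{a,e},{a,e,f}}
  A23: {{a},{a,b},{a,d},{a,e},{a,f},{a,b,d},{a,e,f}}
  A123: {{a,b},{a,b,d}} {{a,e},{a,e,f}}
C dims 4,6,2; δ0: rk 2, SNF 1^2; δ1: rk 2, SNF 1^2
degree 0: 4−2−0 = 2 → Ȟ^0 ≅ Z^2
degree 1: 6−2−2 = 2 → Ȟ^1 ≅ Z^2
degree 2: 2−0−2 = 0 → Ȟ^2 ≅ 0


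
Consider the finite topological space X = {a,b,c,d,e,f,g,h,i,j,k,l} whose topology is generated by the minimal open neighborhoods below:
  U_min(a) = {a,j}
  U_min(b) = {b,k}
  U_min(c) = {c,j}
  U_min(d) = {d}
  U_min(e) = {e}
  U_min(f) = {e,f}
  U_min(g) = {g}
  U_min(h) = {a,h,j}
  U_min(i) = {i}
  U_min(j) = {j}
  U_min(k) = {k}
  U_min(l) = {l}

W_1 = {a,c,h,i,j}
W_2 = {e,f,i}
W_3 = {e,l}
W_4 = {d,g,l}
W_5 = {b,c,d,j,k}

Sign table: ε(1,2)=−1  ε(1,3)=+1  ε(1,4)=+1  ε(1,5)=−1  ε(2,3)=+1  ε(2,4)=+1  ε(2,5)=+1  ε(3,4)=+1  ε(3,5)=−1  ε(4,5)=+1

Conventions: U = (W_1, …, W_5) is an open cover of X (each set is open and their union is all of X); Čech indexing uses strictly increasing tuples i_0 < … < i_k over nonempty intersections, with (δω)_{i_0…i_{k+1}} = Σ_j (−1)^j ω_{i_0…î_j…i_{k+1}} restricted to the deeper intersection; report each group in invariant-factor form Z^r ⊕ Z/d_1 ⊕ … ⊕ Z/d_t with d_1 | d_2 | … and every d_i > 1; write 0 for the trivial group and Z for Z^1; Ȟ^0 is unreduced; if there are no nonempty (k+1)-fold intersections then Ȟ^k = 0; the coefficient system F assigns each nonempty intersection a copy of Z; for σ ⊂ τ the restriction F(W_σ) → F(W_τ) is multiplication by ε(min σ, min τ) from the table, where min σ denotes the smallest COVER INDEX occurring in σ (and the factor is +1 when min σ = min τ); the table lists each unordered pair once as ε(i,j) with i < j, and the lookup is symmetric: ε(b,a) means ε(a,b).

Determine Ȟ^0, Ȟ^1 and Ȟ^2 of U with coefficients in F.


intersection data:
  W12={i} W15={c,j} W23={e} W34={l} W45={d}
C dims 5,5; δ0: rk 4, SNF 1^4
Ȟ^0 = (5 − 4) − 0 = 1, so Ȟ^0 ≅ Z
Ȟ^1 = (5 − 0) − 4 = 1, so Ȟ^1 ≅ Z
Ȟ^2 = (0 − 0) − 0 = 0, so Ȟ^2 ≅ 0

Ȟ^0(U;F) ≅ Z, Ȟ^1(U;F) ≅ Z, Ȟ^2(U;F) ≅ 0


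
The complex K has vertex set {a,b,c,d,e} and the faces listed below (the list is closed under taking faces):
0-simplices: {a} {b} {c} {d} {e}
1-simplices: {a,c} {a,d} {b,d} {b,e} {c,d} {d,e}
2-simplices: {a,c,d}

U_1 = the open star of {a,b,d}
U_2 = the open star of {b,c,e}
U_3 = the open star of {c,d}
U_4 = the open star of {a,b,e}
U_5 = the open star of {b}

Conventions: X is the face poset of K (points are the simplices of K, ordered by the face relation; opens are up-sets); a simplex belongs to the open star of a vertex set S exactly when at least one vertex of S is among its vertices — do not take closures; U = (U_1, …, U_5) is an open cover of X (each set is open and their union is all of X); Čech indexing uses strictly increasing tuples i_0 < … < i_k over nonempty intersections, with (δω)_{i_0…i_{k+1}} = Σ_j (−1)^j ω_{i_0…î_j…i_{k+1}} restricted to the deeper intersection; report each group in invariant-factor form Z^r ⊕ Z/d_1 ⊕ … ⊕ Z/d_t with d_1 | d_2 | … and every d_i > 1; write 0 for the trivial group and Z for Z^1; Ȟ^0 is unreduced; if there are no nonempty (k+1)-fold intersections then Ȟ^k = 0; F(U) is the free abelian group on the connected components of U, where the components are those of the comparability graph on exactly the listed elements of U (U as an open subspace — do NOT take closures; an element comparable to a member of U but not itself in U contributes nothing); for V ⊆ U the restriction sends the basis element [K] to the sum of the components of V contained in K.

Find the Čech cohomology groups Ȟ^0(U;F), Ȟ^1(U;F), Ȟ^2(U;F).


nonempty intersections:
  U1={{a},{b},{d},{a,c},{a,d},{b,d},{b,e},{c,d},{d,e},{a,c,d}} U2={{b},{c},{e},{a,c},{b,d},{b,e},{c,d},{d,e},{a,c,d}} U3={{c},{d},{a,c},{a,d},{b,d},{c,d},{d,e},{a,c,d}} U4={{a},{b},{e},{a,c},{a,d},{b,d},{b,e},{d,e},{a,c,d}} U5={{b},{b,d},{b,e}}
  U12={{b},{a,c},{b,d},{b,e},{c,d},{d,e},{a,c,d}} U13={{d},{a,c},{a,d},{b,d},{c,d},{d,e},{a,c,d}} U14={{a},{b},{a,c},{a,d},{b,d},{b,e},{d,e},{a,c,d}} U15={{b},{b,d},{b,e}} U23={{c},{a,c},{b,d},{c,d},{d,e},{a,c,d}} U24={{b},{e},{a,c},{b,d},{b,e},{d,e},{a,c,d}} U25={{b},{b,d},{b,e}} U34={{a,c},{a,d},{b,d},{d,e},{a,c,d}} U35={{b,d}} U45={{b},{b,d},{b,e}}
  U123={{a,c},{b,d},{c,d},{d,e},{a,c,d}} U124={{b},{a,c},{b,d},{b,e},{d,e},{a,c,d}} U125={{b},{b,d},{b,e}} U134={{a,c},{a,d},{b,d},{d,e},{a,c,d}} U135={{b,d}} U145={{b},{b,d},{b,e}} U234={{a,c},{b,d},{d,e},{a,c,d}} U235={{b,d}} U245={{b},{b,d},{b,e}} U345={{b,d}}
  U1234={{a,c},{b,d},{d,e},{a,c,d}} U1235={{b,d}} U1245={{b},{b,d},{b,e}} U1345={{b,d}} U2345={{b,d}}
  U12345={{b,d}}
components per intersection:
  U1: {{a},{b},{d},{a,c},{a,d},{b,d},{b,e},{c,d},{d,e},{a,c,d}}
  U2: {{b},{e},{b,d},{b,e},{d,e}} {{c},{a,c},{c,d},{a,c,d}}
  U3: {{c},{d},{a,c},{a,d},{b,d},{c,d},{d,e},{a,c,d}}
  U4: {{a},{a,c},{a,d},{a,c,d}} {{b},{e},{b,d},{b,e},{d,e}}
  U5: {{b},{b,d},{b,e}}
  U12: {{b},{b,d},{b,e}} {{a,c},{c,d},{a,c,d}} {{d,e}}
  U13: {{d},{a,c},{a,d},{b,d},{c,d},{d,e},{a,c,d}}
  U14: {{a},{a,c},{a,d},{a,c,d}} {{b},{b,d},{b,e}} {{d,e}}
  U15: {{b},{b,d},{b,e}}
  U23: {{c},{a,c},{c,d},{a,c,d}} {{b,d}} {{d,e}}
  U24: {{b},{e},{b,d},{b,e},{d,e}} {{a,c},{a,c,d}}
  U25: {{b},{b,d},{b,e}}
  U34: {{a,c},{a,d},{a,c,d}} {{b,d}} {{d,e}}
  U35: {{b,d}}
  U45: {{b},{b,d},{b,e}}
  U123: {{a,c},{c,d},{a,c,d}} {{b,d}} {{d,e}}
  U124: {{b},{b,d},{b,e}} {{a,c},{a,c,d}} {{d,e}}
  U125: {{b},{b,d},{b,e}}
  U134: {{a,c},{a,d},{a,c,d}} {{b,d}} {{d,e}}
  U135: {{b,d}}
  U145: {{b},{b,d},{b,e}}
  U234: {{a,c},{a,c,d}} {{b,d}} {{d,e}}
  U235: {{b,d}}
  U245: {{b},{b,d},{b,e}}
  U345: {{b,d}}
  U1234: {{a,c},{a,c,d}} {{b,d}} {{d,e}}
  U1235: {{b,d}}
  U1245: {{b},{b,d},{b,e}}
  U1345: {{b,d}}
  U2345: {{b,d}}
  U12345: {{b,d}}
C dims 7,19,18,7; δ0: rk 6, SNF 1^6; δ1: rk 12, SNF 1^12; δ2: rk 6, SNF 1^6
Ȟ^0: (7−6)−0=1 ⇒ Z
Ȟ^1: (19−12)−6=1 ⇒ Z
Ȟ^2: (18−6)−12=0 ⇒ 0

Ȟ^0 ≅ Z, Ȟ^1 ≅ Z and Ȟ^2 ≅ 0


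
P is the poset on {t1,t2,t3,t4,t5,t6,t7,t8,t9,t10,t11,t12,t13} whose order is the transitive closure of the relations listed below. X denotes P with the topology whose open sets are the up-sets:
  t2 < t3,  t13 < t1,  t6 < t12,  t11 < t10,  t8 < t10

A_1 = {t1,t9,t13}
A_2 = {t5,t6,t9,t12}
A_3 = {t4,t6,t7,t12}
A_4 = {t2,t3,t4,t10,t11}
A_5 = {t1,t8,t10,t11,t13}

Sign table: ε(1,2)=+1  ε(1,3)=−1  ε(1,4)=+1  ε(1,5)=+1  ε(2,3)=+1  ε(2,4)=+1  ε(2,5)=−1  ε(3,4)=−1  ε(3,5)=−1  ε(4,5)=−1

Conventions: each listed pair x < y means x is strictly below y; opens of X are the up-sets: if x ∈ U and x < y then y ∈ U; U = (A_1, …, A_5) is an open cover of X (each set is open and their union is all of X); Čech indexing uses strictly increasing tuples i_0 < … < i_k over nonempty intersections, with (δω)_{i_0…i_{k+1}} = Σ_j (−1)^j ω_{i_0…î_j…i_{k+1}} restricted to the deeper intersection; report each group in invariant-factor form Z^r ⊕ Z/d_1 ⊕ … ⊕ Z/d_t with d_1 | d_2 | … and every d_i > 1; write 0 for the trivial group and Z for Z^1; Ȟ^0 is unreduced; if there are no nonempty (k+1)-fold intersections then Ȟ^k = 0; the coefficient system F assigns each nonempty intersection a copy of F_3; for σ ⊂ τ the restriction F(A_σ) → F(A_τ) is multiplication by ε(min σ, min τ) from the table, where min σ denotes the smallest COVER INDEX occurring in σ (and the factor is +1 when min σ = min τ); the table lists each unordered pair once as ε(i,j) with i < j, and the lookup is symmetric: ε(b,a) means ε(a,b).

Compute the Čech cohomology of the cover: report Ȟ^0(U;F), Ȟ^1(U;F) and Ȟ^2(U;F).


nerve simplices:
  A12={t9} A15={t1,t13} A23={t6,t12} A34={t4} A45={t10,t11}
C dims 5,5; δ0: rk_F3 4
degree 0: 5−4−0 = 1 → Ȟ^0 ≅ Z/3
degree 1: 5−0−4 = 1 → Ȟ^1 ≅ Z/3
degree 2: 0−0−0 = 0 → Ȟ^2 ≅ 0

Ȟ^0 = Z/3, Ȟ^1 = Z/3 and Ȟ^2 = 0


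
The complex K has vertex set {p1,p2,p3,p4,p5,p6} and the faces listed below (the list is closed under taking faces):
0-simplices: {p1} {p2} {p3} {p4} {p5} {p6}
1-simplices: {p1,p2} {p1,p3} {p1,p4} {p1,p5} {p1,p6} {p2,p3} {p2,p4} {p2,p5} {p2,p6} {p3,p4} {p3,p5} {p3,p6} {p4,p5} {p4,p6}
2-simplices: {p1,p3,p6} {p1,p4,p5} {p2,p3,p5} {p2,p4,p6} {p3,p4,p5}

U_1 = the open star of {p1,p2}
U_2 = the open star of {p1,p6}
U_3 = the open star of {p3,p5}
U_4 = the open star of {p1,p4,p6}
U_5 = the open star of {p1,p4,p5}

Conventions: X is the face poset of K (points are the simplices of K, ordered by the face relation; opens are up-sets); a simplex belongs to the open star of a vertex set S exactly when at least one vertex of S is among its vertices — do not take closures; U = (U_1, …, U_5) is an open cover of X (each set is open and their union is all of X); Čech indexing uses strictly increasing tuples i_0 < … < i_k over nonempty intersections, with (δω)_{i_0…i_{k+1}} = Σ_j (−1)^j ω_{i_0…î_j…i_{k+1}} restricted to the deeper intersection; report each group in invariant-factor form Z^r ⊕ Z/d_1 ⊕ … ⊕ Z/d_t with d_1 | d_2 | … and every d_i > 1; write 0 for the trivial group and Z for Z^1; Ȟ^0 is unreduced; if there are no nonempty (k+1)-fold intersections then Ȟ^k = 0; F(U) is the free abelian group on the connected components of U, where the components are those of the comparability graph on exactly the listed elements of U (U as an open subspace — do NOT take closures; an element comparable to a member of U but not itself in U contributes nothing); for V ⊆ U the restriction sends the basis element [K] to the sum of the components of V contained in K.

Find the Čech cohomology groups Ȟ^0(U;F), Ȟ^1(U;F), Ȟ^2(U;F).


Ȟ^0 = Z; Ȟ^1 = Z^3; Ȟ^2 = 0

nerve of the cover:
  U1={{p1},{p2},{p1,p2},{p1,p3},{p1,p4},{p1,p5},{p1,p6},{p2,p3},{p2,p4},{p2,p5},{p2,p6},{p1,p3,p6},{p1,p4,p5},{p2,p3,p5},{p2,p4,p6}} U2={{p1},{p6},{p1,p2},{p1,p3},{p1,p4},{p1,p5},{p1,p6},{p2,p6},{p3,p6},{p4,p6},{p1,p3,p6},{p1,p4,p5},{p2,p4,p6}} U3={{p3},{p5},{p1,p3},{p1,p5},{p2,p3},{p2,p5},{p3,p4},{p3,p5},{p3,p6},{p4,p5},{p1,p3,p6},{p1,p4,p5},{p2,p3,p5},{p3,p4,p5}} U4={{p1},{p4},{p6},{p1,p2},{p1,p3},{p1,p4},{p1,p5},{p1,p6},{p2,p4},{p2,p6},{p3,p4},{p3,p6},{p4,p5},{p4,p6},{p1,p3,p6},{p1,p4,p5},{p2,p4,p6},{p3,p4,p5}} U5={{p1},{p4},{p5},{p1,p2},{p1,p3},{p1,p4},{p1,p5},{p1,p6},{p2,p4},{p2,p5},{p3,p4},{p3,p5},{p4,p5},{p4,p6},{p1,p3,p6},{p1,p4,p5},{p2,p3,p5},{p2,p4,p6},{p3,p4,p5}}
  U12={{p1},{p1,p2},{p1,p3},{p1,p4},{p1,p5},{p1,p6},{p2,p6},{p1,p3,p6},{p1,p4,p5},{p2,p4,p6}} U13={{p1,p3},{p1,p5},{p2,p3},{p2,p5},{p1,p3,p6},{p1,p4,p5},{p2,p3,p5}} U14={{p1},{p1,p2},{p1,p3},{p1,p4},{p1,p5},{p1,p6},{p2,p4},{p2,p6},{p1,p3,p6},{p1,p4,p5},{p2,p4,p6}} U15={{p1},{p1,p2},{p1,p3},{p1,p4},{p1,p5},{p1,p6},{p2,p4},{p2,p5},{p1,p3,p6},{p1,p4,p5},{p2,p3,p5},{p2,p4,p6}} U23={{p1,p3},{p1,p5},{p3,p6},{p1,p3,p6},{p1,p4,p5}} U24={{p1},{p6},{p1,p2},{p1,p3},{p1,p4},{p1,p5},{p1,p6},{p2,p6},{p3,p6},{p4,p6},{p1,p3,p6},{p1,p4,p5},{p2,p4,p6}} U25={{p1},{p1,p2},{p1,p3},{p1,p4},{p1,p5},{p1,p6},{p4,p6},{p1,p3,p6},{p1,p4,p5},{p2,p4,p6}} U34={{p1,p3},{p1,p5},{p3,p4},{p3,p6},{p4,p5},{p1,p3,p6},{p1,p4,p5},{p3,p4,p5}} U35={{p5},{p1,p3},{p1,p5},{p2,p5},{p3,p4},{p3,p5},{p4,p5},{p1,p3,p6},{p1,p4,p5},{p2,p3,p5},{p3,p4,p5}} U45={{p1},{p4},{p1,p2},{p1,p3},{p1,p4},{p1,p5},{p1,p6},{p2,p4},{p3,p4},{p4,p5},{p4,p6},{p1,p3,p6},{p1,p4,p5},{p2,p4,p6},{p3,p4,p5}}
  U123={{p1,p3},{p1,p5},{p1,p3,p6},{p1,p4,p5}} U124={{p1},{p1,p2},{p1,p3},{p1,p4},{p1,p5},{p1,p6},{p2,p6},{p1,p3,p6},{p1,p4,p5},{p2,p4,p6}} U125={{p1},{p1,p2},{p1,p3},{p1,p4},{p1,p5},{p1,p6},{p1,p3,p6},{p1,p4,p5},{p2,p4,p6}} U134={{p1,p3},{p1,p5},{p1,p3,p6},{p1,p4,p5}} U135={{p1,p3},{p1,p5},{p2,p5},{p1,p3,p6},{p1,p4,p5},{p2,p3,p5}} U145={{p1},{p1,p2},{p1,p3},{p1,p4},{p1,p5},{p1,p6},{p2,p4},{p1,p3,p6},{p1,p4,p5},{p2,p4,p6}} U234={{p1,p3},{p1,p5},{p3,p6},{p1,p3,p6},{p1,p4,p5}} U235={{p1,p3},{p1,p5},{p1,p3,p6},{p1,p4,p5}} U245={{p1},{p1,p2},{p1,p3},{p1,p4},{p1,p5},{p1,p6},{p4,p6},{p1,p3,p6},{p1,p4,p5},{p2,p4,p6}} U345={{p1,p3},{p1,p5},{p3,p4},{p4,p5},{p1,p3,p6},{p1,p4,p5},{p3,p4,p5}}
  U1234={{p1,p3},{p1,p5},{p1,p3,p6},{p1,p4,p5}} U1235={{p1,p3},{p1,p5},{p1,p3,p6},{p1,p4,p5}} U1245={{p1},{p1,p2},{p1,p3},{p1,p4},{p1,p5},{p1,p6},{p1,p3,p6},{p1,p4,p5},{p2,p4,p6}} U1345={{p1,p3},{p1,p5},{p1,p3,p6},{p1,p4,p5}} U2345={{p1,p3},{p1,p5},{p1,p3,p6},{p1,p4,p5}}
  U12345={{p1,p3},{p1,p5},{p1,p3,p6},{p1,p4,p5}}
components per intersection:
  U1: {{p1},{p2},{p1,p2},{p1,p3},{p1,p4},{p1,p5},{p1,p6},{p2,p3},{p2,p4},{p2,p5},{p2,p6},{p1,p3,p6},{p1,p4,p5},{p2,p3,p5},{p2,p4,p6}}
  U2: {{p1},{p6},{p1,p2},{p1,p3},{p1,p4},{p1,p5},{p1,p6},{p2,p6},{p3,p6},{p4,p6},{p1,p3,p6},{p1,p4,p5},{p2,p4,p6}}
  U3: {{p3},{p5},{p1,p3},{p1,p5},{p2,p3},{p2,p5},{p3,p4},{p3,p5},{p3,p6},{p4,p5},{p1,p3,p6},{p1,p4,p5},{p2,p3,p5},{p3,p4,p5}}
  U4: {{p1},{p4},{p6},{p1,p2},{p1,p3},{p1,p4},{p1,p5},{p1,p6},{p2,p4},{p2,p6},{p3,p4},{p3,p6},{p4,p5},{p4,p6},{p1,p3,p6},{p1,p4,p5},{p2,p4,p6},{p3,p4,p5}}
  U5: {{p1},{p4},{p5},{p1,p2},{p1,p3},{p1,p4},{p1,p5},{p1,p6},{p2,p4},{p2,p5},{p3,p4},{p3,p5},{p4,p5},{p4,p6},{p1,p3,p6},{p1,p4,p5},{p2,p3,p5},{p2,p4,p6},{p3,p4,p5}}
  U12: {{p1},{p1,p2},{p1,p3},{p1,p4},{p1,p5},{p1,p6},{p1,p3,p6},{p1,p4,p5}} {{p2,p6},{p2,p4,p6}}
  U13: {{p1,p3},{p1,p3,p6}} {{p1,p5},{p1,p4,p5}} {{p2,p3},{p2,p5},{p2,p3,p5}}
  U14: {{p1},{p1,p2},{p1,p3},{p1,p4},{p1,p5},{p1,p6},{p1,p3,p6},{p1,p4,p5}} {{p2,p4},{p2,p6},{p2,p4,p6}}
  U15: {{p1},{p1,p2},{p1,p3},{p1,p4},{p1,p5},{p1,p6},{p1,p3,p6},{p1,p4,p5}} {{p2,p4},{p2,p4,p6}} {{p2,p5},{p2,p3,p5}}
  U23: {{p1,p3},{p3,p6},{p1,p3,p6}} {{p1,p5},{p1,p4,p5}}
  U24: {{p1},{p6},{p1,p2},{p1,p3},{p1,p4},{p1,p5},{p1,p6},{p2,p6},{p3,p6},{p4,p6},{p1,p3,p6},{p1,p4,p5},{p2,p4,p6}}
  U25: {{p1},{p1,p2},{p1,p3},{p1,p4},{p1,p5},{p1,p6},{p1,p3,p6},{p1,p4,p5}} {{p4,p6},{p2,p4,p6}}
  U34: {{p1,p3},{p3,p6},{p1,p3,p6}} {{p1,p5},{p3,p4},{p4,p5},{p1,p4,p5},{p3,p4,p5}}
  U35: {{p5},{p1,p5},{p2,p5},{p3,p4},{p3,p5},{p4,p5},{p1,p4,p5},{p2,p3,p5},{p3,p4,p5}} {{p1,p3},{p1,p3,p6}}
  U45: {{p1},{p4},{p1,p2},{p1,p3},{p1,p4},{p1,p5},{p1,p6},{p2,p4},{p3,p4},{p4,p5},{p4,p6},{p1,p3,p6},{p1,p4,p5},{p2,p4,p6},{p3,p4,p5}}
  U123: {{p1,p3},{p1,p3,p6}} {{p1,p5},{p1,p4,p5}}
  U124: {{p1},{p1,p2},{p1,p3},{p1,p4},{p1,p5},{p1,p6},{p1,p3,p6},{p1,p4,p5}} {{p2,p6},{p2,p4,p6}}
  U125: {{p1},{p1,p2},{p1,p3},{p1,p4},{p1,p5},{p1,p6},{p1,p3,p6},{p1,p4,p5}} {{p2,p4,p6}}
  U134: {{p1,p3},{p1,p3,p6}} {{p1,p5},{p1,p4,p5}}
  U135: {{p1,p3},{p1,p3,p6}} {{p1,p5},{p1,p4,p5}} {{p2,p5},{p2,p3,p5}}
  U145: {{p1},{p1,p2},{p1,p3},{p1,p4},{p1,p5},{p1,p6},{p1,p3,p6},{p1,p4,p5}} {{p2,p4},{p2,p4,p6}}
  U234: {{p1,p3},{p3,p6},{p1,p3,p6}} {{p1,p5},{p1,p4,p5}}
  U235: {{p1,p3},{p1,p3,p6}} {{p1,p5},{p1,p4,p5}}
  U245: {{p1},{p1,p2},{p1,p3},{p1,p4},{p1,p5},{p1,p6},{p1,p3,p6},{p1,p4,p5}} {{p4,p6},{p2,p4,p6}}
  U345: {{p1,p3},{p1,p3,p6}} {{p1,p5},{p3,p4},{p4,p5},{p1,p4,p5},{p3,p4,p5}}
  U1234: {{p1,p3},{p1,p3,p6}} {{p1,p5},{p1,p4,p5}}
  U1235: {{p1,p3},{p1,p3,p6}} {{p1,p5},{p1,p4,p5}}
  U1245: {{p1},{p1,p2},{p1,p3},{p1,p4},{p1,p5},{p1,p6},{p1,p3,p6},{p1,p4,p5}} {{p2,p4,p6}}
  U1345: {{p1,p3},{p1,p3,p6}} {{p1,p5},{p1,p4,p5}}
  U2345: {{p1,p3},{p1,p3,p6}} {{p1,p5},{p1,p4,p5}}
  U12345: {{p1,p3},{p1,p3,p6}} {{p1,p5},{p1,p4,p5}}
C dims 5,20,21,10; δ0: rk 4, SNF 1^4; δ1: rk 13, SNF 1^13; δ2: rk 8, SNF 1^8
Ȟ^0 = (5 − 4) − 0 = 1, so Ȟ^0 ≅ Z
Ȟ^1 = (20 − 13) − 4 = 3, so Ȟ^1 ≅ Z^3
Ȟ^2 = (21 − 8) − 13 = 0, so Ȟ^2 ≅ 0


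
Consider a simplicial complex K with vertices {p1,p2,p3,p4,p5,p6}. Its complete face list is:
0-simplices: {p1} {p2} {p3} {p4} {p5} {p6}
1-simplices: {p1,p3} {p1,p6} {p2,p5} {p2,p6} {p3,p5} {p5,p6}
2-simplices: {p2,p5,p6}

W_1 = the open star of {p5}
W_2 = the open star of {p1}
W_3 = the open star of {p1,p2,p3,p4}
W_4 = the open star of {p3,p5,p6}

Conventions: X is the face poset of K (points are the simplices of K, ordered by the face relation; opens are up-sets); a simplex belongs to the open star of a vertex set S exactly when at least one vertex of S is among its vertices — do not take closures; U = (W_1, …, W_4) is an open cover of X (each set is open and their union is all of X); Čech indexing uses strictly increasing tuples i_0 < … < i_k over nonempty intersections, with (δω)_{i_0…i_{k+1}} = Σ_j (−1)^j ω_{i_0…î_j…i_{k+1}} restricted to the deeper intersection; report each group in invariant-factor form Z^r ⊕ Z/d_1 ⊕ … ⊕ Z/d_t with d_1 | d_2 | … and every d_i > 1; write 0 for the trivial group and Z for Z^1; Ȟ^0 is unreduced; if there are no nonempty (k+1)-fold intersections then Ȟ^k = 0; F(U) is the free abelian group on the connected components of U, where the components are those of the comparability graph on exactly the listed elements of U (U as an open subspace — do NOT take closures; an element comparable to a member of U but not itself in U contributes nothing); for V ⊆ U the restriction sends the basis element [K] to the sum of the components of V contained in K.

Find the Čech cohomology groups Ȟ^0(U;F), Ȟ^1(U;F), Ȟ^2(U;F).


Ȟ^0 ≅ Z^2; Ȟ^1 ≅ Z; Ȟ^2 ≅ 0

cover nerve:
  W1={{p5},{p2,p5},{p3,p5},{p5,p6},{p2,p5,p6}} W2={{p1},{p1,p3},{p1,p6}} W3={{p1},{p2},{p3},{p4},{p1,p3},{p1,p6},{p2,p5},{p2,p6},{p3,p5},{p2,p5,p6}} W4={{p3},{p5},{p6},{p1,p3},{p1,p6},{p2,p5},{p2,p6},{p3,p5},{p5,p6},{p2,p5,p6}}
  W13={{p2,p5},{p3,p5},{p2,p5,p6}} W14={{p5},{p2,p5},{p3,p5},{p5,p6},{p2,p5,p6}} W23={{p1},{p1,p3},{p1,p6}} W24={{p1,p3},{p1,p6}} W34={{p3},{p1,p3},{p1,p6},{p2,p5},{p2,p6},{p3,p5},{p2,p5,p6}}
  W134={{p2,p5},{p3,p5},{p2,p5,p6}} W234={{p1,p3},{p1,p6}}
components per intersection:
  W1: {{p5},{p2,p5},{p3,p5},{p5,p6},{p2,p5,p6}}
  W2: {{p1},{p1,p3},{p1,p6}}
  W3: {{p1},{p3},{p1,p3},{p1,p6},{p3,p5}} {{p2},{p2,p5},{p2,p6},{p2,p5,p6}} {{p4}}
  W4: {{p3},{p5},{p6},{p1,p3},{p1,p6},{p2,p5},{p2,p6},{p3,p5},{p5,p6},{p2,p5,p6}}
  W13: {{p2,p5},{p2,p5,p6}} {{p3,p5}}
  W14: {{p5},{p2,p5},{p3,p5},{p5,p6},{p2,p5,p6}}
  W23: {{p1},{p1,p3},{p1,p6}}
  W24: {{p1,p3}} {{p1,p6}}
  W34: {{p3},{p1,p3},{p3,p5}} {{p1,p6}} {{p2,p5},{p2,p6},{p2,p5,p6}}
  W134: {{p2,p5},{p2,p5,p6}} {{p3,p5}}
  W234: {{p1,p3}} {{p1,p6}}
C dims 6,9,4; δ0: rk 4, SNF 1^4; δ1: rk 4, SNF 1^4
Ȟ^0: (6−4)−0=2 ⇒ Z^2
Ȟ^1: (9−4)−4=1 ⇒ Z
Ȟ^2: (4−0)−4=0 ⇒ 0


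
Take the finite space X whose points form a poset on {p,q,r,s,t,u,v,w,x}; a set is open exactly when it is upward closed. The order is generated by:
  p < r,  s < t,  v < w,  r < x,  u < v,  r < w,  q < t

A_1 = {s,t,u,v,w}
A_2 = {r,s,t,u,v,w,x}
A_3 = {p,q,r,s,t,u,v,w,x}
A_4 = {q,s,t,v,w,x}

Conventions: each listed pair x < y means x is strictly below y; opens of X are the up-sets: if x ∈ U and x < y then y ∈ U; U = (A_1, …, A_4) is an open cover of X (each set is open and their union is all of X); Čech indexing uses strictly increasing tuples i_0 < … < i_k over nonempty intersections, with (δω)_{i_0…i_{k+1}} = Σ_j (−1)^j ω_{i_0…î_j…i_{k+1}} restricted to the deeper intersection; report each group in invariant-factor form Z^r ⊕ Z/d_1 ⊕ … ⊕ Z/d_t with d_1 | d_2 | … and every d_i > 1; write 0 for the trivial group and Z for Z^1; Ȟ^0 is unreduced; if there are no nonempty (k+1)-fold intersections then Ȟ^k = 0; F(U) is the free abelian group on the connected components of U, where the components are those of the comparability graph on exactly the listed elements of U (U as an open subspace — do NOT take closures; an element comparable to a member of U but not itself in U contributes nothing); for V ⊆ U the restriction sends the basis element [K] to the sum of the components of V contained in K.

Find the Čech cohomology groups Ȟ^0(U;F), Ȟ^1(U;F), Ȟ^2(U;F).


intersection data:
  A12={s,t,u,v,w} A13={s,t,u,v,w} A14={s,t,v,w} A23={r,s,t,u,v,w,x} A24={s,t,v,w,x} A34={q,s,t,v,w,x}
  A123={s,t,u,v,w} A124={s,t,v,w} A134={s,t,v,w} A234={s,t,v,w,x}
  A1234={s,t,v,w}
components per intersection:
  A1: {s,t} {u,v,w}
  A2: {r,u,v,w,x} {s,t}
  A3: {p,r,u,v,w,x} {q,s,t}
  A4: {q,s,t} {v,w} {x}
  A12: {s,t} {u,v,w}
  A13: {s,t} {u,v,w}
  A14: {s,t} {v,w}
  A23: {r,u,v,w,x} {s,t}
  A24: {s,t} {v,w} {x}
  A34: {q,s,t} {v,w} {x}
  A123: {s,t} {u,v,w}
  A124: {s,t} {v,w}
  A134: {s,t} {v,w}
  A234: {s,t} {v,w} {x}
  A1234: {s,t} {v,w}
C dims 9,14,9,2; δ0: rk 7, SNF 1^7; δ1: rk 7, SNF 1^7; δ2: rk 2, SNF 1^2
Ȟ^0 = (9 − 7) − 0 = 2, so Ȟ^0 ≅ Z^2
Ȟ^1 = (14 − 7) − 7 = 0, so Ȟ^1 ≅ 0
Ȟ^2 = (9 − 2) − 7 = 0, so Ȟ^2 ≅ 0

Ȟ^0 = Z^2, Ȟ^1 = 0, Ȟ^2 = 0


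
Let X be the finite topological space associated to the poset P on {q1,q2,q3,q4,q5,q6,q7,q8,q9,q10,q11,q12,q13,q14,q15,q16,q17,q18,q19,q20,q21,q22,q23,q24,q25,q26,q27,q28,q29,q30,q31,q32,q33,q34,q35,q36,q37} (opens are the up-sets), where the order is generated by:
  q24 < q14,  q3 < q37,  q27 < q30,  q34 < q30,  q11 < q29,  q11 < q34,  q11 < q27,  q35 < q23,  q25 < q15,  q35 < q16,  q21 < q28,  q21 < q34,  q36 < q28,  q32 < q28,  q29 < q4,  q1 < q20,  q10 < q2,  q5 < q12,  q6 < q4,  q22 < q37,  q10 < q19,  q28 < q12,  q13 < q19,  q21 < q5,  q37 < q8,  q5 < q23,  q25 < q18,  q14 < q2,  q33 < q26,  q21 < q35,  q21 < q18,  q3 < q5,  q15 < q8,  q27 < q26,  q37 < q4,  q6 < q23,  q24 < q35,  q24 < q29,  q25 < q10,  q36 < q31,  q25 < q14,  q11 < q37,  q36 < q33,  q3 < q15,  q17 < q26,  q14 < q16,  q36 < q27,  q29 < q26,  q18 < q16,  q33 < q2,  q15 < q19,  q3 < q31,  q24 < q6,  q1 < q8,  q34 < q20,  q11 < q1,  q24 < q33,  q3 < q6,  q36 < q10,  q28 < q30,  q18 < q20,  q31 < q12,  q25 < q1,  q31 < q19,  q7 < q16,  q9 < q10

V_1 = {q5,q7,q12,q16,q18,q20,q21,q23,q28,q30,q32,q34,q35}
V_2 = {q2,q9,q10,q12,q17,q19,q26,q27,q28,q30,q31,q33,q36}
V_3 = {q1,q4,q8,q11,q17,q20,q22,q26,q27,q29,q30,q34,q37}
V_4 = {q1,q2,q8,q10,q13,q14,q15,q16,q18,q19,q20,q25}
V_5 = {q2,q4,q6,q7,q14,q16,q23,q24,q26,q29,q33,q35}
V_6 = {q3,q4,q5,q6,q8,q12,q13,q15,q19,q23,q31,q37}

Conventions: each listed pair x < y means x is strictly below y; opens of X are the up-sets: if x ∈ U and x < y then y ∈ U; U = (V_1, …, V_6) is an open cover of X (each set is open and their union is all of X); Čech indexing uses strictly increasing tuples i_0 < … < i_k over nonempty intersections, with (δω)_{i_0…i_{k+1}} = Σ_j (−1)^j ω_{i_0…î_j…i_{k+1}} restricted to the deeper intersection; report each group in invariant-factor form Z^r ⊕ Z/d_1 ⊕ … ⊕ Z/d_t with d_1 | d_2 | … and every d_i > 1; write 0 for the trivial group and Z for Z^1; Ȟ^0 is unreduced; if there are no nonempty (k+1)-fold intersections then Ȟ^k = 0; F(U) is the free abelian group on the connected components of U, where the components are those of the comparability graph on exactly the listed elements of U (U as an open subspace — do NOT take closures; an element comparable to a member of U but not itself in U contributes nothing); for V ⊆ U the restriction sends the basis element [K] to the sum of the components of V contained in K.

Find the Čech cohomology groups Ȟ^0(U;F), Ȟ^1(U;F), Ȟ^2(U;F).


Ȟ^0(U;F) ≅ Z; Ȟ^1(U;F) ≅ 0; Ȟ^2(U;F) ≅ Z/2

nerve simplices:
  V12={q12,q28,q30} V13={q20,q30,q34} V14={q16,q18,q20} V15={q7,q16,q23,q35} V16={q5,q12,q23} V23={q17,q26,q27,q30} V24={q2,q10,q19} V25={q2,q26,q33} V26={q12,q19,q31} V34={q1,q8,q20} V35={q4,q26,q29} V36={q4,q8,q37} V45={q2,q14,q16} V46={q8,q13,q15,q19} V56={q4,q6,q23}
  V123={q30} V126={q12} V134={q20} V145={q16} V156={q23} V235={q26} V245={q2} V246={q19} V346={q8} V356={q4}
components per intersection:
  V1: {q5,q7,q12,q16,q18,q20,q21,q23,q28,q30,q32,q34,q35}
  V2: {q2,q9,q10,q12,q17,q19,q26,q27,q28,q30,q31,q33,q36}
  V3: {q1,q4,q8,q11,q17,q20,q22,q26,q27,q29,q30,q34,q37}
  V4: {q1,q2,q8,q10,q13,q14,q15,q16,q18,q19,q20,q25}
  V5: {q2,q4,q6,q7,q14,q16,q23,q24,q26,q29,q33,q35}
  V6: {q3,q4,q5,q6,q8,q12,q13,q15,q19,q23,q31,q37}
  V12: {q12,q28,q30}
  V13: {q20,q30,q34}
  V14: {q16,q18,q20}
  V15: {q7,q16,q23,q35}
  V16: {q5,q12,q23}
  V23: {q17,q26,q27,q30}
  V24: {q2,q10,q19}
  V25: {q2,q26,q33}
  V26: {q12,q19,q31}
  V34: {q1,q8,q20}
  V35: {q4,q26,q29}
  V36: {q4,q8,q37}
  V45: {q2,q14,q16}
  V46: {q8,q13,q15,q19}
  V56: {q4,q6,q23}
  V123: {q30}
  V126: {q12}
  V134: {q20}
  V145: {q16}
  V156: {q23}
  V235: {q26}
  V245: {q2}
  V246: {q19}
  V346: {q8}
  V356: {q4}
C dims 6,15,10; δ0: rk 5, SNF 1^5; δ1: rk 10, SNF 1^9·2
degree 0: 6−5−0 = 1 → Ȟ^0 ≅ Z
degree 1: 15−10−5 = 0 → Ȟ^1 ≅ 0
degree 2: 10−0−10 = 0 plus torsion [2] → Ȟ^2 ≅ Z/2


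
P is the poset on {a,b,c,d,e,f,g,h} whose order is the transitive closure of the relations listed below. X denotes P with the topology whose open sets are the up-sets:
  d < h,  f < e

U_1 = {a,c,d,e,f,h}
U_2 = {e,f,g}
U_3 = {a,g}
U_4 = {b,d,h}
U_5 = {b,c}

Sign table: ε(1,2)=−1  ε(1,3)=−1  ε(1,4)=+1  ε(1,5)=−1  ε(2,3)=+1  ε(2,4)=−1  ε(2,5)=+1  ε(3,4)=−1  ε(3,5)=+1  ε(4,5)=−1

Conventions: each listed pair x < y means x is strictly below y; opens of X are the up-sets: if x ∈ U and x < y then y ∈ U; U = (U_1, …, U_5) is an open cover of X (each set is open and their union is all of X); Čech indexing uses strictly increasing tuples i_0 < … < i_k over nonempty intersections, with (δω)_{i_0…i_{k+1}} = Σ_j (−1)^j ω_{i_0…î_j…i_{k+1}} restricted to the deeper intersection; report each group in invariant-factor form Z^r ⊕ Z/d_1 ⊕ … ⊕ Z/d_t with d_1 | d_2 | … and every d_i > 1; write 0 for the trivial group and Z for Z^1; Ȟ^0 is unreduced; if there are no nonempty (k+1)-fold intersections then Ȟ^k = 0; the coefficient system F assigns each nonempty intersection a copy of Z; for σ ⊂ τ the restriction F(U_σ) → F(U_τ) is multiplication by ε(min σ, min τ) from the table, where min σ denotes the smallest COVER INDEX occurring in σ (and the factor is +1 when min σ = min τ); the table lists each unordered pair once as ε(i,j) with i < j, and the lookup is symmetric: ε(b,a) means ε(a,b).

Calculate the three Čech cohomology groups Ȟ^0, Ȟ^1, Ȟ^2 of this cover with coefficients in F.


nonempty intersections:
  U12={e,f} U13={a} U14={d,h} U15={c} U23={g} U45={b}
C dims 5,6; δ0: rk 4, SNF 1^4
Ȟ^0: (5−4)−0=1 ⇒ Z
Ȟ^1: (6−0)−4=2 ⇒ Z^2
Ȟ^2: (0−0)−0=0 ⇒ 0

Ȟ^0 = Z,  Ȟ^1 = Z^2,  Ȟ^2 = 0


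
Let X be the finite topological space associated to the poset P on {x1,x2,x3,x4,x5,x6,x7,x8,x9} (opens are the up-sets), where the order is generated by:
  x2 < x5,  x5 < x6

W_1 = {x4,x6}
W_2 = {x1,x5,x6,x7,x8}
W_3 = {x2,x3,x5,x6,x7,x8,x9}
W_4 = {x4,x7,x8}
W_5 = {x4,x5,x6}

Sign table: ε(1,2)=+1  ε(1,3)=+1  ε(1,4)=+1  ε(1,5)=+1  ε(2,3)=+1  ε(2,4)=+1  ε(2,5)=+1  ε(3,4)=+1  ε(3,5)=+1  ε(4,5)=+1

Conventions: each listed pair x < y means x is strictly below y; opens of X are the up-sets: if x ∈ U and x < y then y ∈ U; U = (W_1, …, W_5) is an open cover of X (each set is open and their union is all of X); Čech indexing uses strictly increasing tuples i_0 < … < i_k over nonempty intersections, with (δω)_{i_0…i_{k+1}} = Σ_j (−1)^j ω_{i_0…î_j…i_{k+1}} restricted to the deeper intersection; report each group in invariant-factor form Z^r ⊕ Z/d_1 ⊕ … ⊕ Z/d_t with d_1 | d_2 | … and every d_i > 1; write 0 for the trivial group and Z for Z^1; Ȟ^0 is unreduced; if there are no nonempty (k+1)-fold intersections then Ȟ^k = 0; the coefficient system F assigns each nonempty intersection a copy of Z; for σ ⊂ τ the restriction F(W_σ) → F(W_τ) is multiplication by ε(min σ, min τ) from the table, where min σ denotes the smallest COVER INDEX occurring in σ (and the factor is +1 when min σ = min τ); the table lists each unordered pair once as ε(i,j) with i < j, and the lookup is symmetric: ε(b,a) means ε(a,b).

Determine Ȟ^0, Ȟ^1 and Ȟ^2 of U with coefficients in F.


Ȟ^0 = Z; Ȟ^1 = Z; Ȟ^2 = 0

nonempty overlaps:
  W12={x6} W13={x6} W14={x4} W15={x4,x6} W23={x5,x6,x7,x8} W24={x7,x8} W25={x5,x6} W34={x7,x8} W35={x5,x6} W45={x4}
  W123={x6} W125={x6} W135={x6} W145={x4} W234={x7,x8} W235={x5,x6}
  W1235={x6}
C dims 5,10,6,1; δ0: rk 4, SNF 1^4; δ1: rk 5, SNF 1^5; δ2: rk 1, SNF 1^1
degree 0: 5−4−0 = 1 → Ȟ^0 ≅ Z
degree 1: 10−5−4 = 1 → Ȟ^1 ≅ Z
degree 2: 6−1−5 = 0 → Ȟ^2 ≅ 0


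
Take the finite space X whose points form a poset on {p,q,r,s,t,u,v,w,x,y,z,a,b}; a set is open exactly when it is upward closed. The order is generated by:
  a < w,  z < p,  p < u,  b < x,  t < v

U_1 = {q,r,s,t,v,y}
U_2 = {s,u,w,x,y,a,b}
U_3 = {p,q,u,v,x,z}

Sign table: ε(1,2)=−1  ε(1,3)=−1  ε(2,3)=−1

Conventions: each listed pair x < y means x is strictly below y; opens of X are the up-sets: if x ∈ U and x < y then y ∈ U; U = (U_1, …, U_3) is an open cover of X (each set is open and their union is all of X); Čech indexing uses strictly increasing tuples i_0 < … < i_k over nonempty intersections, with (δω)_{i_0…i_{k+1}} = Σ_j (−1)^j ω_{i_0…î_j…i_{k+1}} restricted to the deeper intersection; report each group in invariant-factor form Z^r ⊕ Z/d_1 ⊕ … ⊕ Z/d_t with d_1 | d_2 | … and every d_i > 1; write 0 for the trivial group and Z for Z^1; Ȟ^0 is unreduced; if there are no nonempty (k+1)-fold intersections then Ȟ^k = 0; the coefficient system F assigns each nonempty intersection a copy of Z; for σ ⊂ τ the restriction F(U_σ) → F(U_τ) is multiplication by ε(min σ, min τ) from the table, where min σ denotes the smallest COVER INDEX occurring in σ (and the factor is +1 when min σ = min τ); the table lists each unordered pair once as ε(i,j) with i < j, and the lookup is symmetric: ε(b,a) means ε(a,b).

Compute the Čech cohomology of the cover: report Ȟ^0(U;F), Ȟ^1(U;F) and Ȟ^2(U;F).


cover nerve:
  U12={s,y} U13={q,v} U23={u,x}
C dims 3,3; δ0: rk 3, SNF 1^2·2
Ȟ^0: (3−3)−0=0 ⇒ 0
Ȟ^1: (3−0)−3=0 plus torsion [2] ⇒ Z/2
Ȟ^2: (0−0)−0=0 ⇒ 0

Ȟ^0 = 0, Ȟ^1 = Z/2, Ȟ^2 = 0


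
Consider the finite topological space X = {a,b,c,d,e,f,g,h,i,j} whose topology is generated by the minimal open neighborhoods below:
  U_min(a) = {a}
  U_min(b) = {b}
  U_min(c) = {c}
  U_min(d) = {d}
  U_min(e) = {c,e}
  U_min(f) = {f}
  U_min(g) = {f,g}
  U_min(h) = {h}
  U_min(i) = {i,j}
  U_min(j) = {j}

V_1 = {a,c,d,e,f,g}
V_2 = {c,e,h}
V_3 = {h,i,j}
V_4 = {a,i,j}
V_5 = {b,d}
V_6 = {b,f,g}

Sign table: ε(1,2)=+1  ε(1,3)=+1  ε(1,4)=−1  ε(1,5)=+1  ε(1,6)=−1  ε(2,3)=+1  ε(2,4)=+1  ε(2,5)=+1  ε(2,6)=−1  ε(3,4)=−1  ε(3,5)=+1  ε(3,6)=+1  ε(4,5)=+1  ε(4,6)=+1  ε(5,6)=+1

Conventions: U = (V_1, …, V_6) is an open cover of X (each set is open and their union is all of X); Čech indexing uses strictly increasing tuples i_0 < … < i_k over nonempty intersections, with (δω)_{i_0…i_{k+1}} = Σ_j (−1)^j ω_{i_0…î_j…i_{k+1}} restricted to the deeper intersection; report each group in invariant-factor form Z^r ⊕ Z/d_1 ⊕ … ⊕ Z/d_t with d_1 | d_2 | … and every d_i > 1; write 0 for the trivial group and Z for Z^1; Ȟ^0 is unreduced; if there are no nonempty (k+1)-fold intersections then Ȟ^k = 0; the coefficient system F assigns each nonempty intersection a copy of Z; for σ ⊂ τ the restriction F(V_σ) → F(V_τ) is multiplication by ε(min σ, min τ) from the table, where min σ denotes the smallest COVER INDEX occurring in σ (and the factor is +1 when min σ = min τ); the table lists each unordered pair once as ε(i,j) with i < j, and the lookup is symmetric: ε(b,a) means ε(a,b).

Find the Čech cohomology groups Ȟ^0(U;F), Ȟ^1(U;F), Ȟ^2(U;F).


Ȟ^0(U;F) ≅ 0, Ȟ^1(U;F) ≅ Z ⊕ Z/2, Ȟ^2(U;F) ≅ 0

nonempty overlaps:
  V12={c,e} V14={a} V15={d} V16={f,g} V23={h} V34={i,j} V56={b}
C dims 6,7; δ0: rk 6, SNF 1^5·2
degree 0: 6−6−0 = 0 → Ȟ^0 ≅ 0
degree 1: 7−0−6 = 1 plus torsion [2] → Ȟ^1 ≅ Z ⊕ Z/2
degree 2: 0−0−0 = 0 → Ȟ^2 ≅ 0


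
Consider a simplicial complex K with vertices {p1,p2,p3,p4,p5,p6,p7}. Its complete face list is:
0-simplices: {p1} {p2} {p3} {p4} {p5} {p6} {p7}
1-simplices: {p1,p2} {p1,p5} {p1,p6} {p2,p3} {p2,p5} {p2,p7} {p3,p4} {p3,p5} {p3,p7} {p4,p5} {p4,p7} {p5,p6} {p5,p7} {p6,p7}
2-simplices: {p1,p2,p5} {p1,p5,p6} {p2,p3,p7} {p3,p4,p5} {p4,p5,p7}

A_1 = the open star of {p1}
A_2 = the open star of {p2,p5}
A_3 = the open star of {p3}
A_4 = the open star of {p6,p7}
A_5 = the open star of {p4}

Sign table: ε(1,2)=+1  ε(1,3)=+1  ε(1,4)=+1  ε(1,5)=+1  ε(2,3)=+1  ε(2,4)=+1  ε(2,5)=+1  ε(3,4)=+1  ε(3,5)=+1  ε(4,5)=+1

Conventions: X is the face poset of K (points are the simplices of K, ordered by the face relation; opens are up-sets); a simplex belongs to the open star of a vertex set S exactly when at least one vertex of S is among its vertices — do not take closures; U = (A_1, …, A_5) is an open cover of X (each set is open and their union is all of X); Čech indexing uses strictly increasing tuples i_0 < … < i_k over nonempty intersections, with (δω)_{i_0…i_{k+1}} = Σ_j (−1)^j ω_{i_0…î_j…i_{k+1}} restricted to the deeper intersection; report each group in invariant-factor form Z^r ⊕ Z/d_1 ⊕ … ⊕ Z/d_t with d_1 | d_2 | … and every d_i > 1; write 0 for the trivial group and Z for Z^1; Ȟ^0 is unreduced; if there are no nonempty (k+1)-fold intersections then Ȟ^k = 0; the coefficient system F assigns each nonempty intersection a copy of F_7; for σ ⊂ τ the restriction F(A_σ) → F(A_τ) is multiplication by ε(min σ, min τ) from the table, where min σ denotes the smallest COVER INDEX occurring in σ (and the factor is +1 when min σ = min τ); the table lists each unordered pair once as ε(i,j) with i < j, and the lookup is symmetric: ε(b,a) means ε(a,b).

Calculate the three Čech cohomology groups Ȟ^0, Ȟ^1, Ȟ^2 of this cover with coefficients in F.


Ȟ^0(U;F) ≅ Z/7,  Ȟ^1(U;F) ≅ 0,  Ȟ^2(U;F) ≅ 0

cover nerve:
  A1={{p1},{p1,p2},{p1,p5},{p1,p6},{p1,p2,p5},{p1,p5,p6}} A2={{p2},{p5},{p1,p2},{p1,p5},{p2,p3},{p2,p5},{p2,p7},{p3,p5},{p4,p5},{p5,p6},{p5,p7},{p1,p2,p5},{p1,p5,p6},{p2,p3,p7},{p3,p4,p5},{p4,p5,p7}} A3={{p3},{p2,p3},{p3,p4},{p3,p5},{p3,p7},{p2,p3,p7},{p3,p4,p5}} A4={{p6},{p7},{p1,p6},{p2,p7},{p3,p7},{p4,p7},{p5,p6},{p5,p7},{p6,p7},{p1,p5,p6},{p2,p3,p7},{p4,p5,p7}} A5={{p4},{p3,p4},{p4,p5},{p4,p7},{p3,p4,p5},{p4,p5,p7}}
  A12={{p1,p2},{p1,p5},{p1,p2,p5},{p1,p5,p6}} A14={{p1,p6},{p1,p5,p6}} A23={{p2,p3},{p3,p5},{p2,p3,p7},{p3,p4,p5}} A24={{p2,p7},{p5,p6},{p5,p7},{p1,p5,p6},{p2,p3,p7},{p4,p5,p7}} A25={{p4,p5},{p3,p4,p5},{p4,p5,p7}} A34={{p3,p7},{p2,p3,p7}} A35={{p3,p4},{p3,p4,p5}} A45={{p4,p7},{p4,p5,p7}}
  A124={{p1,p5,p6}} A234={{p2,p3,p7}} A235={{p3,p4,p5}} A245={{p4,p5,p7}}
C dims 5,8,4; δ0: rk_F7 4; δ1: rk_F7 4
Ȟ^0: (5−4)−0=1 ⇒ Z/7
Ȟ^1: (8−4)−4=0 ⇒ 0
Ȟ^2: (4−0)−4=0 ⇒ 0


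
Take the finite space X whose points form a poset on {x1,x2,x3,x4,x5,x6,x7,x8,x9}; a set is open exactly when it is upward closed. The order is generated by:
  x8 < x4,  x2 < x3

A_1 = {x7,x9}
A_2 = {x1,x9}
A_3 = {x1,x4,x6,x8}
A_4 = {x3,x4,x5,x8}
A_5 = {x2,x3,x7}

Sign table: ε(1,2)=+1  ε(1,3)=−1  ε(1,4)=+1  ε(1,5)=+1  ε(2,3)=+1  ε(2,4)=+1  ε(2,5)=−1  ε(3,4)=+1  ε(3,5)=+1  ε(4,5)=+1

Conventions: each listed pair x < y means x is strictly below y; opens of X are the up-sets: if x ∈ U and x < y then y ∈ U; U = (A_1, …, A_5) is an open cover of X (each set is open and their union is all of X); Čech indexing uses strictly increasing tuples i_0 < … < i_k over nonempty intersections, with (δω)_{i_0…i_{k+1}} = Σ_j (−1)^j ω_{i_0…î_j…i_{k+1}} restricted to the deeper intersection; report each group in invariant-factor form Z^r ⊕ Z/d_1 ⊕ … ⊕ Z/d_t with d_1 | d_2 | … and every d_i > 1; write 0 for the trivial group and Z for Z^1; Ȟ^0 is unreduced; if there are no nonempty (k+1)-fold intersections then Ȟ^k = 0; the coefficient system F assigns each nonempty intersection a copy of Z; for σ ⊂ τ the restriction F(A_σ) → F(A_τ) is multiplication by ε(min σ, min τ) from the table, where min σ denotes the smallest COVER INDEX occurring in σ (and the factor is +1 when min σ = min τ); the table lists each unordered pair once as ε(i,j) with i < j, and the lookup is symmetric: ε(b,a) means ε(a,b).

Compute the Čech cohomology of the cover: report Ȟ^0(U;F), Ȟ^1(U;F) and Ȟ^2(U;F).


Ȟ^0 ≅ Z,  Ȟ^1 ≅ Z,  Ȟ^2 ≅ 0

intersection data:
  A12={x9} A15={x7} A23={x1} A34={x4,x8} A45={x3}
C dims 5,5; δ0: rk 4, SNF 1^4
Ȟ^0 = (5 − 4) − 0 = 1, so Ȟ^0 ≅ Z
Ȟ^1 = (5 − 0) − 4 = 1, so Ȟ^1 ≅ Z
Ȟ^2 = (0 − 0) − 0 = 0, so Ȟ^2 ≅ 0


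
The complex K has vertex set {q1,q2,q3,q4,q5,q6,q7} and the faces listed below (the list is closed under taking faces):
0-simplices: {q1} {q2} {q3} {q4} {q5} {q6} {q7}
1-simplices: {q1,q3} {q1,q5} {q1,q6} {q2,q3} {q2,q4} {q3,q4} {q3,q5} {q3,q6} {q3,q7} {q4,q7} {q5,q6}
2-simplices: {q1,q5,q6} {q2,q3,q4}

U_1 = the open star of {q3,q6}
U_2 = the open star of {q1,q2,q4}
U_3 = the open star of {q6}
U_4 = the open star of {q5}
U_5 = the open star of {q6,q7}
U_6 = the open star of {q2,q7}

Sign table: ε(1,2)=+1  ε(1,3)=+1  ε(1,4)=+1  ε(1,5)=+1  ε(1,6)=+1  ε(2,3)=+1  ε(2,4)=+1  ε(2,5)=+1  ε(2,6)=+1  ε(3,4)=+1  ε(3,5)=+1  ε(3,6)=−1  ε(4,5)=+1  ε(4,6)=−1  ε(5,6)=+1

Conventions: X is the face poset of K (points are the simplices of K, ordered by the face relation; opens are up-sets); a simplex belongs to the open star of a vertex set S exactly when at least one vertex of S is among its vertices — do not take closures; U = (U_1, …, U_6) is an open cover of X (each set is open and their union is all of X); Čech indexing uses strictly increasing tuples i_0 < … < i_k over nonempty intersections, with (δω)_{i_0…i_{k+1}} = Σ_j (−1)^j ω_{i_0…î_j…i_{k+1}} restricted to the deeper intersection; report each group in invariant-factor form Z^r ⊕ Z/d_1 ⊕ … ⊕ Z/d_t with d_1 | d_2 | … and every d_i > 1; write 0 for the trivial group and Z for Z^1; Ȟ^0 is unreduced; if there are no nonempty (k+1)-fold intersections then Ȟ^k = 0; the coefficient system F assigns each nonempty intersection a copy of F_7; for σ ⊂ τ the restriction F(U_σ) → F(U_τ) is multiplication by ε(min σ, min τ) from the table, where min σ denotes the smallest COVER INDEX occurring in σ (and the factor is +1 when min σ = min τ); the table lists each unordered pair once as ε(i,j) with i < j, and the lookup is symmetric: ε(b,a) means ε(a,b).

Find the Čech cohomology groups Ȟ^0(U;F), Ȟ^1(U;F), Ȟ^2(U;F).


Ȟ^0 ≅ Z/7, Ȟ^1 ≅ 0 and Ȟ^2 ≅ Z/7

nerve simplices:
  U1={{q3},{q6},{q1,q3},{q1,q6},{q2,q3},{q3,q4},{q3,q5},{q3,q6},{q3,q7},{q5,q6},{q1,q5,q6},{q2,q3,q4}} U2={{q1},{q2},{q4},{q1,q3},{q1,q5},{q1,q6},{q2,q3},{q2,q4},{q3,q4},{q4,q7},{q1,q5,q6},{q2,q3,q4}} U3={{q6},{q1,q6},{q3,q6},{q5,q6},{q1,q5,q6}} U4={{q5},{q1,q5},{q3,q5},{q5,q6},{q1,q5,q6}} U5={{q6},{q7},{q1,q6},{q3,q6},{q3,q7},{q4,q7},{q5,q6},{q1,q5,q6}} U6={{q2},{q7},{q2,q3},{q2,q4},{q3,q7},{q4,q7},{q2,q3,q4}}
  U12={{q1,q3},{q1,q6},{q2,q3},{q3,q4},{q1,q5,q6},{q2,q3,q4}} U13={{q6},{q1,q6},{q3,q6},{q5,q6},{q1,q5,q6}} U14={{q3,q5},{q5,q6},{q1,q5,q6}} U15={{q6},{q1,q6},{q3,q6},{q3,q7},{q5,q6},{q1,q5,q6}} U16={{q2,q3},{q3,q7},{q2,q3,q4}} U23={{q1,q6},{q1,q5,q6}} U24={{q1,q5},{q1,q5,q6}} U25={{q1,q6},{q4,q7},{q1,q5,q6}} U26={{q2},{q2,q3},{q2,q4},{q4,q7},{q2,q3,q4}} U34={{q5,q6},{q1,q5,q6}} U35={{q6},{q1,q6},{q3,q6},{q5,q6},{q1,q5,q6}} U45={{q5,q6},{q1,q5,q6}} U56={{q7},{q3,q7},{q4,q7}}
  U123={{q1,q6},{q1,q5,q6}} U124={{q1,q5,q6}} U125={{q1,q6},{q1,q5,q6}} U126={{q2,q3},{q2,q3,q4}} U134={{q5,q6},{q1,q5,q6}} U135={{q6},{q1,q6},{q3,q6},{q5,q6},{q1,q5,q6}} U145={{q5,q6},{q1,q5,q6}} U156={{q3,q7}} U234={{q1,q5,q6}} U235={{q1,q6},{q1,q5,q6}} U245={{q1,q5,q6}} U256={{q4,q7}} U345={{q5,q6},{q1,q5,q6}}
  U1234={{q1,q5,q6}} U1235={{q1,q6},{q1,q5,q6}} U1245={{q1,q5,q6}} U1345={{q5,q6},{q1,q5,q6}} U2345={{q1,q5,q6}}
  U12345={{q1,q5,q6}}
C dims 6,13,13,5; δ0: rk_F7 5; δ1: rk_F7 8; δ2: rk_F7 4
degree 0: 6−5−0 = 1 → Ȟ^0 ≅ Z/7
degree 1: 13−8−5 = 0 → Ȟ^1 ≅ 0
degree 2: 13−4−8 = 1 → Ȟ^2 ≅ Z/7
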